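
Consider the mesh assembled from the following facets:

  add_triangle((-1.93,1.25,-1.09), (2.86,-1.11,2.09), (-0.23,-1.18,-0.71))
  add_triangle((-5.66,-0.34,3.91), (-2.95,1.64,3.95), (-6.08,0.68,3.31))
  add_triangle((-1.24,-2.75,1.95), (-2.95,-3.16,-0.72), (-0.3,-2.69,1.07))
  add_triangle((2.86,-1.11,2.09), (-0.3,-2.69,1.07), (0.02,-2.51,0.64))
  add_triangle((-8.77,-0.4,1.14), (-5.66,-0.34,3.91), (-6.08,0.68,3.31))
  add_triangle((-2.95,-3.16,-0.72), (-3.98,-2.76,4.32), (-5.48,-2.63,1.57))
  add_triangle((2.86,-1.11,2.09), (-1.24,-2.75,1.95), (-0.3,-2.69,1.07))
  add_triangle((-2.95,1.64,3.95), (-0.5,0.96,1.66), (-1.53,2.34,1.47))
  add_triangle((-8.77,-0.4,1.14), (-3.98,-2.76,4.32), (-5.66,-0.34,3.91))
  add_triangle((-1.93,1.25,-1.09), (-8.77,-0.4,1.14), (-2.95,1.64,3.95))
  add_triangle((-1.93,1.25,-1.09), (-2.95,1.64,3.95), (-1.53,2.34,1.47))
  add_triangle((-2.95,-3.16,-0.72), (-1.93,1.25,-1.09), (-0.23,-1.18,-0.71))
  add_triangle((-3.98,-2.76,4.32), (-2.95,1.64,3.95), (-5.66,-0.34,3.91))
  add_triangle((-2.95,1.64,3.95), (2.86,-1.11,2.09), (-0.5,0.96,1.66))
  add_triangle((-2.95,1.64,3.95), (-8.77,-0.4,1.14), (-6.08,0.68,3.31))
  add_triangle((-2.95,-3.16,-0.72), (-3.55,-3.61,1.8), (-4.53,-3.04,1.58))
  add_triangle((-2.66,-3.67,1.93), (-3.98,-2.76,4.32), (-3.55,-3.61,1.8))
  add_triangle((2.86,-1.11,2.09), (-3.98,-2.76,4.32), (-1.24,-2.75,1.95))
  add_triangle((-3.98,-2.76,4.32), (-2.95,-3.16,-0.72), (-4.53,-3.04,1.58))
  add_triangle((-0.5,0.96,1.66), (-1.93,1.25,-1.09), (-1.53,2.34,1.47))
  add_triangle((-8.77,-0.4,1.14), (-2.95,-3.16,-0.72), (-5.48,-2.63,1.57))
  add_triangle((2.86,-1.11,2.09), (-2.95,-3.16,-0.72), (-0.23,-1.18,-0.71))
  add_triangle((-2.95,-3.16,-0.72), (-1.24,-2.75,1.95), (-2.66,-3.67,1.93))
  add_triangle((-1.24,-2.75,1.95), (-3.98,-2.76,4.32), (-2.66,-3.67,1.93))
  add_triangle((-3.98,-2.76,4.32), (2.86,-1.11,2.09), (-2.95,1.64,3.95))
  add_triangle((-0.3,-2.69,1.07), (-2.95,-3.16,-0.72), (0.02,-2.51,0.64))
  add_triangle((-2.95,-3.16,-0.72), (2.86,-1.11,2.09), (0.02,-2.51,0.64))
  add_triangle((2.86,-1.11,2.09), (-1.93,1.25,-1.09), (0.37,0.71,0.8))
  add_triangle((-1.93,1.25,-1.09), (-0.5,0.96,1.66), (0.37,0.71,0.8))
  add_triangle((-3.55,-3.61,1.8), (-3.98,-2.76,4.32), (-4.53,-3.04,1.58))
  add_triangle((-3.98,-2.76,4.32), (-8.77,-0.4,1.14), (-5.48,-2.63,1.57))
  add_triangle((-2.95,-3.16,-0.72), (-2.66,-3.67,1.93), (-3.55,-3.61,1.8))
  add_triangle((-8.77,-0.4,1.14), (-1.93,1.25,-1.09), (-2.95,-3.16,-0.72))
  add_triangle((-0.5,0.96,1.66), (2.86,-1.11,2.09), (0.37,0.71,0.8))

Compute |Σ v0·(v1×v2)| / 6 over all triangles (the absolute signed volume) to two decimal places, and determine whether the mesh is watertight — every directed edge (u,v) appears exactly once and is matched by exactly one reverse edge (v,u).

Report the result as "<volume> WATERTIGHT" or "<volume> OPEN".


Per-triangle v0·(v1×v2)/6:
  t1: -0.0644
  t2: +3.4112
  t3: +1.8243
  t4: +0.7011
  t5: +4.7431
  t6: +6.2804
  t7: +1.8351
  t8: +0.9194
  t9: +11.5085
  t10: +10.4532
  t11: +2.6403
  t12: +1.3506
  t13: +7.2394
  t14: +1.7513
  t15: +1.5450
  t16: +2.1217
  t17: +1.7571
  t18: +5.2730
  t19: -2.7303
  t20: -0.3653
  t21: +7.6315
  t22: +1.9807
  t23: +0.8940
  t24: +1.9316
  t25: +14.2342
  t26: +0.6832
  t27: -0.4292
  t28: -0.0039
  t29: +0.4724
  t30: +2.6797
  t31: +9.9964
  t32: +1.3202
  t33: +8.0877
  t34: +0.6307
Σ = +112.3039 → |volume| = 112.30

Directed edges: 102 total, each appears once with its reverse present → watertight.

112.30 WATERTIGHT


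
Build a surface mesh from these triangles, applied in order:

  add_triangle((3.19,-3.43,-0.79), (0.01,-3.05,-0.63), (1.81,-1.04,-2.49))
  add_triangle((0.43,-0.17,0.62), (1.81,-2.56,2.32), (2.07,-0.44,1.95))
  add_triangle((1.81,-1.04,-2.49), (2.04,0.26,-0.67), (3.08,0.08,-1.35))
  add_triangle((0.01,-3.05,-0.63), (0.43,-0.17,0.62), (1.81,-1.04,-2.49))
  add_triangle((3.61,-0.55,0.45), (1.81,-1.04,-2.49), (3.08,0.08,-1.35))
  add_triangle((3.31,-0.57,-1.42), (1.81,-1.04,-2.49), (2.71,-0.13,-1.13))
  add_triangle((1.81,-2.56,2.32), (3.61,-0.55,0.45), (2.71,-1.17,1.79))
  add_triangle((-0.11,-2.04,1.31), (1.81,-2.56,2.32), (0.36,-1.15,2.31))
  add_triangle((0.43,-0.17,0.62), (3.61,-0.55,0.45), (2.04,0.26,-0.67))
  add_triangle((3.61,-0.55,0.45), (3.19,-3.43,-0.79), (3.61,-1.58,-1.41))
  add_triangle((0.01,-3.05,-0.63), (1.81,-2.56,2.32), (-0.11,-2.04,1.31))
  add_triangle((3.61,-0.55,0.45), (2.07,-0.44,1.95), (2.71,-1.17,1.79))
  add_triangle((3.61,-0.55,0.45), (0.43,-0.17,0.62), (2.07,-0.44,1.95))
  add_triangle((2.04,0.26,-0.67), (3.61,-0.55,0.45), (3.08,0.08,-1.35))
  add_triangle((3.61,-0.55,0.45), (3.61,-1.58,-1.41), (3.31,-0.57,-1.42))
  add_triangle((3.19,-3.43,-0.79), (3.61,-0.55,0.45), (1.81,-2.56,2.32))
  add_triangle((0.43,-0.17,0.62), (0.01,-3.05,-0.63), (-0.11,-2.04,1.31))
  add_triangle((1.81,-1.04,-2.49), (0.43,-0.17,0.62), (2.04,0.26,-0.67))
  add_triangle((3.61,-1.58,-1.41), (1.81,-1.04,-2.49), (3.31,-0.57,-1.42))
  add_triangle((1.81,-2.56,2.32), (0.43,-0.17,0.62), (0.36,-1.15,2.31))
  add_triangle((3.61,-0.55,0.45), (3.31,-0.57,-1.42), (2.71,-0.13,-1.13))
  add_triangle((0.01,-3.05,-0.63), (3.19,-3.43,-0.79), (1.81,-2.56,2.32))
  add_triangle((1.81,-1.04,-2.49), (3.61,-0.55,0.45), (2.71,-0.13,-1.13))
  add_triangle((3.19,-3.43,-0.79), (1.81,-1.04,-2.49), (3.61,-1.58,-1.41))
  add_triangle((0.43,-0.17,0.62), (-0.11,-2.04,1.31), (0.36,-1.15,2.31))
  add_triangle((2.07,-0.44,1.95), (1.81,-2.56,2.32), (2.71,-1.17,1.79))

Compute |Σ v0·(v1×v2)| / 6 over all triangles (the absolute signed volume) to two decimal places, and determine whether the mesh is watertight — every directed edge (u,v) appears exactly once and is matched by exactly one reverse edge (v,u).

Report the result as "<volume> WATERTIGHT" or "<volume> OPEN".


Per-triangle v0·(v1×v2)/6:
  t1: +3.6015
  t2: +0.1446
  t3: +0.0552
  t4: -1.0983
  t5: +1.6947
  t6: +0.3052
  t7: +1.0418
  t8: +0.9439
  t9: +0.1364
  t10: +2.5586
  t11: +1.7546
  t12: +0.6619
  t13: -0.0639
  t14: +0.2900
  t15: +1.0622
  t16: +5.3420
  t17: -0.4168
  t18: -0.4738
  t19: +0.9616
  t20: +0.2577
  t21: +0.3699
  t22: +4.6779
  t23: -1.1371
  t24: +2.2499
  t25: -0.1614
  t26: +0.6985
Σ = +25.4569 → |volume| = 25.46

Directed edges: 78 total, each appears once with its reverse present → watertight.

25.46 WATERTIGHT


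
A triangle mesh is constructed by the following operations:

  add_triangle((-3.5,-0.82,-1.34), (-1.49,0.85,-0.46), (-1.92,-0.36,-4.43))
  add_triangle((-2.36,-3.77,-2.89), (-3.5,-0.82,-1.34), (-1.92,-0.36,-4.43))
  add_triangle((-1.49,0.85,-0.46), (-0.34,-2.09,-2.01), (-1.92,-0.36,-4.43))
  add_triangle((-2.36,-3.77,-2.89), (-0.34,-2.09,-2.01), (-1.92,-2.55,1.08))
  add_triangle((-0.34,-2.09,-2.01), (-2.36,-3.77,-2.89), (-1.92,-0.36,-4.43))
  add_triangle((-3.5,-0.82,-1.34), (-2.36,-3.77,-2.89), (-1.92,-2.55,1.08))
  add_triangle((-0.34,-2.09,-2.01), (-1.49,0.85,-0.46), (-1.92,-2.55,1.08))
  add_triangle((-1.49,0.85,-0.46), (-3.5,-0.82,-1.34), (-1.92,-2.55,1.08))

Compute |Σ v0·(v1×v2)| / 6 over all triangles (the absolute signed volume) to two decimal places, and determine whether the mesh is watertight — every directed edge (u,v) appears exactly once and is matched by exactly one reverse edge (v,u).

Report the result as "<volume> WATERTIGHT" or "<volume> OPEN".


Per-triangle v0·(v1×v2)/6:
  t1: +2.5903
  t2: +7.0381
  t3: -1.4879
  t4: +1.7635
  t5: +2.9617
  t6: +5.8399
  t7: -2.6733
  t8: +1.4049
Σ = +17.4371 → |volume| = 17.44

Directed edges: 24 total, each appears once with its reverse present → watertight.

17.44 WATERTIGHT


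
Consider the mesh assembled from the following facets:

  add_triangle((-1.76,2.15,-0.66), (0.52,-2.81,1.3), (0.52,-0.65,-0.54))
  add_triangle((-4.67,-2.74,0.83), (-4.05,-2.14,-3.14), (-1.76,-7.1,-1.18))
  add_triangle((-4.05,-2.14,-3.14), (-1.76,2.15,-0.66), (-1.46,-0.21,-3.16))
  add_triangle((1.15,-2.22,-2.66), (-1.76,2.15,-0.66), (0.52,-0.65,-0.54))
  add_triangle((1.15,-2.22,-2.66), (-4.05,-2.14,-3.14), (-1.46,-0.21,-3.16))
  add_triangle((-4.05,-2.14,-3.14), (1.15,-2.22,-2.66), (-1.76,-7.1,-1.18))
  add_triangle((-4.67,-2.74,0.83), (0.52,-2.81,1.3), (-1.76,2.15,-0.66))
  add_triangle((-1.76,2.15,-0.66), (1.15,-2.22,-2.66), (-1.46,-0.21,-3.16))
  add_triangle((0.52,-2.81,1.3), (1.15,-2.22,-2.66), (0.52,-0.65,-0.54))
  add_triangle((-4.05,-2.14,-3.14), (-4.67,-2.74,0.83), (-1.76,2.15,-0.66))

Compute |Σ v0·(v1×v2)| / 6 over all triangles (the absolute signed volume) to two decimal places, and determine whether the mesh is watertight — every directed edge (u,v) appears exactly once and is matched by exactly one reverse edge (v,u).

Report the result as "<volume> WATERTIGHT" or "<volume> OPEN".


Per-triangle v0·(v1×v2)/6:
  t1: -0.4737
  t2: +18.5022
  t3: +4.4833
  t4: +0.1624
  t5: +5.2169
  t6: +15.1438
  t7: +1.0906
  t8: +1.1830
  t9: +0.3992
  t10: +9.3825
Σ = +55.0900 → |volume| = 55.09

Directed edges: 30 total; 4 unmatched, e.g. (-1.76,-7.1,-1.18)→(-4.67,-2.74,0.83) → open.

55.09 OPEN


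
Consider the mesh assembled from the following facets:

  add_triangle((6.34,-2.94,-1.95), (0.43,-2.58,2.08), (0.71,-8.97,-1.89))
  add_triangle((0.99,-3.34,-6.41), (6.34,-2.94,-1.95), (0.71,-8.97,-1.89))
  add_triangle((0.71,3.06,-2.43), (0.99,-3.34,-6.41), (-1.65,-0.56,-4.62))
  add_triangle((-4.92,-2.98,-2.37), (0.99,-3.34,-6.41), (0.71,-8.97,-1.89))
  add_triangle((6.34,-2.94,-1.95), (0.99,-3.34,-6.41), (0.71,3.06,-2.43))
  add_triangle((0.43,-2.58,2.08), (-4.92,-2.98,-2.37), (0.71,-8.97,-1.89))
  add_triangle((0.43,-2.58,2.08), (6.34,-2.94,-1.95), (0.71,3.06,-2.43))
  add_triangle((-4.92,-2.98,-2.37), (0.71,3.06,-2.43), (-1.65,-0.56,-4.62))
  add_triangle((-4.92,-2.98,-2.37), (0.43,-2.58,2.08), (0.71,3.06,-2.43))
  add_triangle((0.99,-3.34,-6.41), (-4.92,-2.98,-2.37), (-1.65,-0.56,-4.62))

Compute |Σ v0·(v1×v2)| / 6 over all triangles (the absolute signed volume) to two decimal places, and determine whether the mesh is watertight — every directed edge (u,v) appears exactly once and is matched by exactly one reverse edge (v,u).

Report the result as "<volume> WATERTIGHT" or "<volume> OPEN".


202.78 WATERTIGHT

Per-triangle v0·(v1×v2)/6:
  t1: +24.4037
  t2: +50.6570
  t3: +11.5843
  t4: +45.8739
  t5: +28.5982
  t6: +19.6348
  t7: +2.3594
  t8: +7.2505
  t9: -2.4175
  t10: +14.8386
Σ = +202.7830 → |volume| = 202.78

Directed edges: 30 total, each appears once with its reverse present → watertight.


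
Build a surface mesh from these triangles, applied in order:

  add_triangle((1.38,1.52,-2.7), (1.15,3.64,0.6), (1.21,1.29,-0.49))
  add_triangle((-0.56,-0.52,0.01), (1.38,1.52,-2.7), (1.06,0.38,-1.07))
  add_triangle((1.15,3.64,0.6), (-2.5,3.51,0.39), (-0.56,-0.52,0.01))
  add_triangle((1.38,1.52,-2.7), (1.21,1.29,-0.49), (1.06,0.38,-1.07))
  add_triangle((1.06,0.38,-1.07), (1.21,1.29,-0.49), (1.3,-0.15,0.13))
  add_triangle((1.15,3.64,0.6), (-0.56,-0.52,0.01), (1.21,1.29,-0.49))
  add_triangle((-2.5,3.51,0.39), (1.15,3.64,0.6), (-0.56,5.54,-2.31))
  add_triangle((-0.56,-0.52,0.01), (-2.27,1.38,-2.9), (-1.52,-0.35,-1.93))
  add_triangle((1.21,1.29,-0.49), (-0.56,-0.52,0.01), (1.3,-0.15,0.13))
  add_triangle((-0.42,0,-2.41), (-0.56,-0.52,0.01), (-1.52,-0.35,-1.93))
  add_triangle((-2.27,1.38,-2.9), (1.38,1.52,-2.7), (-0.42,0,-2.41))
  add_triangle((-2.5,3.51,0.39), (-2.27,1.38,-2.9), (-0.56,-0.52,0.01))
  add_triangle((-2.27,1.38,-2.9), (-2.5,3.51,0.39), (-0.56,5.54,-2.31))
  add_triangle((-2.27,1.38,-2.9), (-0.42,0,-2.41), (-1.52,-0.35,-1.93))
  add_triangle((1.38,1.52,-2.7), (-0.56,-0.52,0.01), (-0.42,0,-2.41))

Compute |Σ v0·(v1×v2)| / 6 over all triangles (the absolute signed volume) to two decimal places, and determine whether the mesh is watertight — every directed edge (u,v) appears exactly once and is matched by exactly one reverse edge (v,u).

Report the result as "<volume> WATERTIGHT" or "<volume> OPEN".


Per-triangle v0·(v1×v2)/6:
  t1: +1.0528
  t2: +0.1743
  t3: +0.2548
  t4: +0.3302
  t5: +0.2978
  t6: -0.1221
  t7: +6.7926
  t8: +0.3458
  t9: -0.0569
  t10: +0.1683
  t11: +2.1031
  t12: +1.7129
  t13: +8.2506
  t14: +0.9042
  t15: +0.0436
Σ = +22.2519 → |volume| = 22.25

Directed edges: 45 total; 7 unmatched, e.g. (1.38,1.52,-2.7)→(1.15,3.64,0.6) → open.

22.25 OPEN


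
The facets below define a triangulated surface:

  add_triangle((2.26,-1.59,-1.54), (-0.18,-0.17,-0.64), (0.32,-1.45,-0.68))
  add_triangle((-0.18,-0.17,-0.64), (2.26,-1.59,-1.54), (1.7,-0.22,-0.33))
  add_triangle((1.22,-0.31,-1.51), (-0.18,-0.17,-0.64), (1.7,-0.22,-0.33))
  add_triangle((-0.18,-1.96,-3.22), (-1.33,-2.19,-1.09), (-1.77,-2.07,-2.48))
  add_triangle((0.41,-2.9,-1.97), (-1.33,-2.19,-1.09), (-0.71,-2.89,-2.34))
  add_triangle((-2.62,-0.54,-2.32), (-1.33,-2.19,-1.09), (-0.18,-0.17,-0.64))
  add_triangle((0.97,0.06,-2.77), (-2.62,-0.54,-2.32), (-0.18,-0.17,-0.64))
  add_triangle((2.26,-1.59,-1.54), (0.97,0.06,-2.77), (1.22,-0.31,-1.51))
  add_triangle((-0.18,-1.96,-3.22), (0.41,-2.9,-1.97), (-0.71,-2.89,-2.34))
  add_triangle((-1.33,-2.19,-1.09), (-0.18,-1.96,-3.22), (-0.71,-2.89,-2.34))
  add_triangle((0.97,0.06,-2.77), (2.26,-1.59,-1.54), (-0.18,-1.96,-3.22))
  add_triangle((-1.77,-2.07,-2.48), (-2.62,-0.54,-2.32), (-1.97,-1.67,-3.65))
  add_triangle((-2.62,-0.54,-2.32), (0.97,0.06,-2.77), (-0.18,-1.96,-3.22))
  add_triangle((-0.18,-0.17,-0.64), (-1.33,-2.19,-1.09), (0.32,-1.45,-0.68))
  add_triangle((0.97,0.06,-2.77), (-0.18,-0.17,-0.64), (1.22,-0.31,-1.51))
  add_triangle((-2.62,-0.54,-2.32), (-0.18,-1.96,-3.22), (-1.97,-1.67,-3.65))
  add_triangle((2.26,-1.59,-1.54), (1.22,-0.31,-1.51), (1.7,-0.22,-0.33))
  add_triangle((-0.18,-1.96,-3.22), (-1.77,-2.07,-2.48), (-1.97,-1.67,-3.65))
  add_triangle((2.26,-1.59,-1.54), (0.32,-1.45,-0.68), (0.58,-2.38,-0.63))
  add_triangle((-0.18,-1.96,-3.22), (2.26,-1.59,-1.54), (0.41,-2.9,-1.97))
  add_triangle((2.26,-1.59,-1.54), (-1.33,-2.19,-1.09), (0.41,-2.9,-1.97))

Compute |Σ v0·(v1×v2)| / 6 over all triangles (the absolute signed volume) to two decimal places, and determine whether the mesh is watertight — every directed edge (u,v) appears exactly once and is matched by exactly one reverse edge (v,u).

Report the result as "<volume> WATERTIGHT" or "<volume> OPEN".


Per-triangle v0·(v1×v2)/6:
  t1: -0.3002
  t2: -0.1878
  t3: -0.0406
  t4: +0.9548
  t5: +0.5136
  t6: -0.4072
  t7: -0.1812
  t8: +0.2458
  t9: +0.9378
  t10: +0.5237
  t11: +2.5924
  t12: +0.9152
  t13: +2.8601
  t14: -0.2422
  t15: -0.1226
  t16: +0.0892
  t17: +0.4206
  t18: +1.0142
  t19: -0.2348
  t20: +1.9593
  t21: +0.0267
Σ = +11.3367 → |volume| = 11.34

Directed edges: 63 total; 7 unmatched, e.g. (-1.33,-2.19,-1.09)→(-1.77,-2.07,-2.48) → open.

11.34 OPEN


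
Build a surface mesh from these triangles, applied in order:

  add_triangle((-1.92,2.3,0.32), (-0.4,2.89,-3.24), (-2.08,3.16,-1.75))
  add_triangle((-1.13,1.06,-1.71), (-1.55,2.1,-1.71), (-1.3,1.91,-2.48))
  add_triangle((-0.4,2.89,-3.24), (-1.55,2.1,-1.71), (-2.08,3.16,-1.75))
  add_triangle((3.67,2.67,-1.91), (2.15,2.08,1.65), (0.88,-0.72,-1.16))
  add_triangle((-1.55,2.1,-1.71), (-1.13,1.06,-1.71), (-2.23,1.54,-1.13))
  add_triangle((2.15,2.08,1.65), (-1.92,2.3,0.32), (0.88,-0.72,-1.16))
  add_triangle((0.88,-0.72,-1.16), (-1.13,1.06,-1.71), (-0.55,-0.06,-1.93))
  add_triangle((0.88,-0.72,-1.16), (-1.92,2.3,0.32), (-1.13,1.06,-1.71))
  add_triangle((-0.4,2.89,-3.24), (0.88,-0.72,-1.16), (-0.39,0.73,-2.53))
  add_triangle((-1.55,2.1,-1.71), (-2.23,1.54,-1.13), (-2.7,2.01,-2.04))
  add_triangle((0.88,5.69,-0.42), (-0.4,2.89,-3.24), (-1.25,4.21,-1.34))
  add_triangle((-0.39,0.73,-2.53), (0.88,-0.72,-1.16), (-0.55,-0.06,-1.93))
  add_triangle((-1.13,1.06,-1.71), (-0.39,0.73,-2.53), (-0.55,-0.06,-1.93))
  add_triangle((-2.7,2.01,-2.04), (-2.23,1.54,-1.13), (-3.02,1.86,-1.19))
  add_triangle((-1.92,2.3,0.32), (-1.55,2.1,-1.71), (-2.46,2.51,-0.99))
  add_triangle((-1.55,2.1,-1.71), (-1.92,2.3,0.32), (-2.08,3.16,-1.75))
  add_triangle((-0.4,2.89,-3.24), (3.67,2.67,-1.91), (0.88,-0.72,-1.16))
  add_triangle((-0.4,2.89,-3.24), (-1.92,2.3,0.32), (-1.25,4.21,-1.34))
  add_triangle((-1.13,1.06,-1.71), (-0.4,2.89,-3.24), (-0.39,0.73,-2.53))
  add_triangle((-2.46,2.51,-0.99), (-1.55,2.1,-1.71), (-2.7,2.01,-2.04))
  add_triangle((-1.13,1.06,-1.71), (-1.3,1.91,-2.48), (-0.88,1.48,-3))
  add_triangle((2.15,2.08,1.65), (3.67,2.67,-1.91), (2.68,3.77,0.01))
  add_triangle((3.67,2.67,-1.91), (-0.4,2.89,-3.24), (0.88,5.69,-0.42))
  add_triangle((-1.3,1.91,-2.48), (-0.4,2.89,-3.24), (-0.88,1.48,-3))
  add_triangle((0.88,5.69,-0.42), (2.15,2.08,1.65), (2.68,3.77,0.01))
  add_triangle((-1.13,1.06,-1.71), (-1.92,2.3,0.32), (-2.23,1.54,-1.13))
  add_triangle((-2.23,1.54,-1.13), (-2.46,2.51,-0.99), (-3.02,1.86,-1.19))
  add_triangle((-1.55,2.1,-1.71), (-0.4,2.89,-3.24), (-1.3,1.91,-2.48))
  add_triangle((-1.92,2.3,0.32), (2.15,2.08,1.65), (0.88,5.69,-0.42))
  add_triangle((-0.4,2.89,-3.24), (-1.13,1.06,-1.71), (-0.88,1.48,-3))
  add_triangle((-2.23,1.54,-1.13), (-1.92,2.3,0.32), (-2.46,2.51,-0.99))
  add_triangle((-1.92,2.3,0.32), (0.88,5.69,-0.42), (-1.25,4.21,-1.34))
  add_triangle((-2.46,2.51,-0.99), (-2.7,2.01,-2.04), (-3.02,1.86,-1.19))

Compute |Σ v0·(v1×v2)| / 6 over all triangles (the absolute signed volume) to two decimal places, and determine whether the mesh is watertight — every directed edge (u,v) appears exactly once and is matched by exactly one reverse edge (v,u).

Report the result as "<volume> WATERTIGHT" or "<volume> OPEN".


Per-triangle v0·(v1×v2)/6:
  t1: +0.9103
  t2: +0.1450
  t3: +0.5776
  t4: +2.0823
  t5: +0.3392
  t6: -1.7244
  t7: -0.2921
  t8: -0.2982
  t9: +0.9171
  t10: -0.2071
  t11: +4.6301
  t12: +0.3877
  t13: +0.2857
  t14: -0.0379
  t15: +0.3841
  t16: +0.2578
  t17: +4.2348
  t18: +1.6758
  t19: +0.7380
  t20: +0.5344
  t21: +0.1538
  t22: +2.6397
  t23: +10.7246
  t24: +0.5587
  t25: +3.0867
  t26: -0.5462
  t27: -0.1241
  t28: +0.5269
  t29: +4.7415
  t30: -0.4654
  t31: +0.2969
  t32: +3.1042
  t33: +0.4852
Σ = +40.7226 → |volume| = 40.72

Directed edges: 99 total; 3 unmatched, e.g. (3.67,2.67,-1.91)→(2.68,3.77,0.01) → open.

40.72 OPEN


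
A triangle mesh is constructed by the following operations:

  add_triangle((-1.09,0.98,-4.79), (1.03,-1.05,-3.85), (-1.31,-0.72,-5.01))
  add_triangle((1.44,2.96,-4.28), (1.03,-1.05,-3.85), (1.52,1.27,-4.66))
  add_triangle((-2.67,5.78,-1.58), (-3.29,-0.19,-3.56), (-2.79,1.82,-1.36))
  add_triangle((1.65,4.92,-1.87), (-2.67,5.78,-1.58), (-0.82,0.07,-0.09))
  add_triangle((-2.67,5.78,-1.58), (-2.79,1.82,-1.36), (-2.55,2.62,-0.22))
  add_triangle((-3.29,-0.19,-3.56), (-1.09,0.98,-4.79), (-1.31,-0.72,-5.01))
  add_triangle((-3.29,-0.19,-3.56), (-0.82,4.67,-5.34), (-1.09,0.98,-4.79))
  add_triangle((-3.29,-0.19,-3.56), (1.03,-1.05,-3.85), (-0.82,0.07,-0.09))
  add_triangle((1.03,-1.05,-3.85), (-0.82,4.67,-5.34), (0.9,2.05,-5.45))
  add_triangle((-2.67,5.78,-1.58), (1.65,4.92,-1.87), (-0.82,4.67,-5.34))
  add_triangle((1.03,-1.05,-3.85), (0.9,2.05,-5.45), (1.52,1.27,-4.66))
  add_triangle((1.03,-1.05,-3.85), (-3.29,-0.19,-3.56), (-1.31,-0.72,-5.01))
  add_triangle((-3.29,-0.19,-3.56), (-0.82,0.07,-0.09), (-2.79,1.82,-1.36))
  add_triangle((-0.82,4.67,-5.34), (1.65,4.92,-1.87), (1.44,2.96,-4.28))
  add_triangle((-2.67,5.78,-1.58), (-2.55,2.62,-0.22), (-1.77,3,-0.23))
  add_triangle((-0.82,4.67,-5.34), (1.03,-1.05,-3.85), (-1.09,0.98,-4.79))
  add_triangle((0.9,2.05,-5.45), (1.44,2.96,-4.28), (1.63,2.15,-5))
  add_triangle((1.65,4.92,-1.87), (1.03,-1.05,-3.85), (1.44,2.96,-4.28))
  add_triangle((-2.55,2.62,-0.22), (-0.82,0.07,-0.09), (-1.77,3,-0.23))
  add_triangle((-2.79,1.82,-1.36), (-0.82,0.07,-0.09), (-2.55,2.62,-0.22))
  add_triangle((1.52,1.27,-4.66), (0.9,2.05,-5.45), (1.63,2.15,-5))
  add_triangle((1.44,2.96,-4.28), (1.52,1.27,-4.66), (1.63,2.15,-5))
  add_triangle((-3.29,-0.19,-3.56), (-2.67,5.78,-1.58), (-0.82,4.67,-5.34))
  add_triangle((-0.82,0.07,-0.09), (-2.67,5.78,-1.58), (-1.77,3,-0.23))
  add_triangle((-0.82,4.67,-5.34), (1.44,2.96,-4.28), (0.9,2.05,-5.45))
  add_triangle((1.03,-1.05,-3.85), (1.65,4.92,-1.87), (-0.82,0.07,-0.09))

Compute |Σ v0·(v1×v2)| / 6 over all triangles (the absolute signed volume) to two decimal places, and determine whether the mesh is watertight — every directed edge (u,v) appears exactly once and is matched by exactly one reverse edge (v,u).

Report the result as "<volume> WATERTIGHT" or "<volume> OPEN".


Per-triangle v0·(v1×v2)/6:
  t1: +2.9047
  t2: -0.2429
  t3: +3.9760
  t4: -0.6662
  t5: +2.0449
  t6: +3.3302
  t7: +6.7929
  t8: +0.1656
  t9: +2.9088
  t10: +14.6789
  t11: +1.5300
  t12: +0.4315
  t13: +0.7594
  t14: +7.4808
  t15: +0.5779
  t16: +6.0236
  t17: +0.8070
  t18: +2.0171
  t19: -0.0350
  t20: +0.3589
  t21: +0.5363
  t22: +0.0281
  t23: +17.8750
  t24: -0.4740
  t25: +3.8595
  t26: -3.0107
Σ = +74.6582 → |volume| = 74.66

Directed edges: 78 total, each appears once with its reverse present → watertight.

74.66 WATERTIGHT


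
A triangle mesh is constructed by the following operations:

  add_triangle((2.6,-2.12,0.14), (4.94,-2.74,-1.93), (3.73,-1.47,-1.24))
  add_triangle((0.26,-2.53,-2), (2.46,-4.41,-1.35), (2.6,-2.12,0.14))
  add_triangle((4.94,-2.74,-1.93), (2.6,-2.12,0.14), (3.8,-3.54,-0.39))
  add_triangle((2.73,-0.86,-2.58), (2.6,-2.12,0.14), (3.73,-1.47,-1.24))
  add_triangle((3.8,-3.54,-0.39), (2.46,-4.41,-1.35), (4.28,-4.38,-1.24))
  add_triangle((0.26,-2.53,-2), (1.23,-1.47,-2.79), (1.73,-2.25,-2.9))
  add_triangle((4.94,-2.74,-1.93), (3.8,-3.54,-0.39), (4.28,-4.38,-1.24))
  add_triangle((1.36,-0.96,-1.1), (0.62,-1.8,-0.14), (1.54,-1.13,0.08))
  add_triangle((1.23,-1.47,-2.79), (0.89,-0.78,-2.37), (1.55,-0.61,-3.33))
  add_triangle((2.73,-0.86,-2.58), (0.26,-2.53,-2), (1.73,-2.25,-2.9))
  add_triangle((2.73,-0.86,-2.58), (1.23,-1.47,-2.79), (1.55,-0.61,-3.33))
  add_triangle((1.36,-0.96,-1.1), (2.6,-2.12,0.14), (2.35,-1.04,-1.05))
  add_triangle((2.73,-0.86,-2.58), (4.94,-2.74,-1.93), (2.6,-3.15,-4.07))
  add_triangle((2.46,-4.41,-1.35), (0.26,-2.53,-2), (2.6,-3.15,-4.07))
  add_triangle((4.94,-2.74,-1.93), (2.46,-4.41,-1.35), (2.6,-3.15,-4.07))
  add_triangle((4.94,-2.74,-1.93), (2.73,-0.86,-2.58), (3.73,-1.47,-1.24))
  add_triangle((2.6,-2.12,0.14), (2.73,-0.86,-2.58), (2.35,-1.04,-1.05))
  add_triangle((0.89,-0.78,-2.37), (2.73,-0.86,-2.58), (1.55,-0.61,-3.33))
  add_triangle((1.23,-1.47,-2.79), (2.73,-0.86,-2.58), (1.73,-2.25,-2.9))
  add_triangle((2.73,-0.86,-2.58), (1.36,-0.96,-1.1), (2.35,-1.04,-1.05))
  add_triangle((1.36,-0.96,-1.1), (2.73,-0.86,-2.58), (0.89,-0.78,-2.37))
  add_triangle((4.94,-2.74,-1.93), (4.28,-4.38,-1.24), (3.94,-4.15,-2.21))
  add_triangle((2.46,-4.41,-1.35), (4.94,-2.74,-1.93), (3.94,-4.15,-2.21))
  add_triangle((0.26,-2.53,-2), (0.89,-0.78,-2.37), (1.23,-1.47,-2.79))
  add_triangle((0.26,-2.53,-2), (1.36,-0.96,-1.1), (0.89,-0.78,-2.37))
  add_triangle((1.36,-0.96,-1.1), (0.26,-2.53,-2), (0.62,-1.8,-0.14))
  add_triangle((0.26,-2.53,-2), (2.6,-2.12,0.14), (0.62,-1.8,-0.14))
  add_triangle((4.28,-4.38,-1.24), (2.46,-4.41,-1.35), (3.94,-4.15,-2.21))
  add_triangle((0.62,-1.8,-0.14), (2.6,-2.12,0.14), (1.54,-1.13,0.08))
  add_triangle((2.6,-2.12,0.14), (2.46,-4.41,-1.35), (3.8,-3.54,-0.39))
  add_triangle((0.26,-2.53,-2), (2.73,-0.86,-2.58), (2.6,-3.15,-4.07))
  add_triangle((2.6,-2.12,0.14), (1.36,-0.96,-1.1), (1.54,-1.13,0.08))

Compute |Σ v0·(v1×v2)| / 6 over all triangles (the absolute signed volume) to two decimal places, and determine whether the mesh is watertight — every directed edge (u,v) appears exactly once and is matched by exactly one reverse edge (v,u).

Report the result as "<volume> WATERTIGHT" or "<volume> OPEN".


19.99 WATERTIGHT

Per-triangle v0·(v1×v2)/6:
  t1: +0.6911
  t2: -0.6091
  t3: +0.7520
  t4: -1.0040
  t5: +0.8012
  t6: +0.5187
  t7: +1.2983
  t8: -0.4058
  t9: +0.1003
  t10: +0.0482
  t11: +0.8285
  t12: -0.3695
  t13: +3.7732
  t14: +3.3873
  t15: +7.1116
  t16: +0.8632
  t17: +0.3389
  t18: -0.3393
  t19: +0.6395
  t20: -0.2579
  t21: -0.4119
  t22: +1.8068
  t23: -1.0527
  t24: +0.2418
  t25: -0.8161
  t26: -0.7449
  t27: +0.9556
  t28: +1.3889
  t29: -0.0111
  t30: +0.3358
  t31: +0.0640
  t32: +0.0637
Σ = +19.9863 → |volume| = 19.99

Directed edges: 96 total, each appears once with its reverse present → watertight.


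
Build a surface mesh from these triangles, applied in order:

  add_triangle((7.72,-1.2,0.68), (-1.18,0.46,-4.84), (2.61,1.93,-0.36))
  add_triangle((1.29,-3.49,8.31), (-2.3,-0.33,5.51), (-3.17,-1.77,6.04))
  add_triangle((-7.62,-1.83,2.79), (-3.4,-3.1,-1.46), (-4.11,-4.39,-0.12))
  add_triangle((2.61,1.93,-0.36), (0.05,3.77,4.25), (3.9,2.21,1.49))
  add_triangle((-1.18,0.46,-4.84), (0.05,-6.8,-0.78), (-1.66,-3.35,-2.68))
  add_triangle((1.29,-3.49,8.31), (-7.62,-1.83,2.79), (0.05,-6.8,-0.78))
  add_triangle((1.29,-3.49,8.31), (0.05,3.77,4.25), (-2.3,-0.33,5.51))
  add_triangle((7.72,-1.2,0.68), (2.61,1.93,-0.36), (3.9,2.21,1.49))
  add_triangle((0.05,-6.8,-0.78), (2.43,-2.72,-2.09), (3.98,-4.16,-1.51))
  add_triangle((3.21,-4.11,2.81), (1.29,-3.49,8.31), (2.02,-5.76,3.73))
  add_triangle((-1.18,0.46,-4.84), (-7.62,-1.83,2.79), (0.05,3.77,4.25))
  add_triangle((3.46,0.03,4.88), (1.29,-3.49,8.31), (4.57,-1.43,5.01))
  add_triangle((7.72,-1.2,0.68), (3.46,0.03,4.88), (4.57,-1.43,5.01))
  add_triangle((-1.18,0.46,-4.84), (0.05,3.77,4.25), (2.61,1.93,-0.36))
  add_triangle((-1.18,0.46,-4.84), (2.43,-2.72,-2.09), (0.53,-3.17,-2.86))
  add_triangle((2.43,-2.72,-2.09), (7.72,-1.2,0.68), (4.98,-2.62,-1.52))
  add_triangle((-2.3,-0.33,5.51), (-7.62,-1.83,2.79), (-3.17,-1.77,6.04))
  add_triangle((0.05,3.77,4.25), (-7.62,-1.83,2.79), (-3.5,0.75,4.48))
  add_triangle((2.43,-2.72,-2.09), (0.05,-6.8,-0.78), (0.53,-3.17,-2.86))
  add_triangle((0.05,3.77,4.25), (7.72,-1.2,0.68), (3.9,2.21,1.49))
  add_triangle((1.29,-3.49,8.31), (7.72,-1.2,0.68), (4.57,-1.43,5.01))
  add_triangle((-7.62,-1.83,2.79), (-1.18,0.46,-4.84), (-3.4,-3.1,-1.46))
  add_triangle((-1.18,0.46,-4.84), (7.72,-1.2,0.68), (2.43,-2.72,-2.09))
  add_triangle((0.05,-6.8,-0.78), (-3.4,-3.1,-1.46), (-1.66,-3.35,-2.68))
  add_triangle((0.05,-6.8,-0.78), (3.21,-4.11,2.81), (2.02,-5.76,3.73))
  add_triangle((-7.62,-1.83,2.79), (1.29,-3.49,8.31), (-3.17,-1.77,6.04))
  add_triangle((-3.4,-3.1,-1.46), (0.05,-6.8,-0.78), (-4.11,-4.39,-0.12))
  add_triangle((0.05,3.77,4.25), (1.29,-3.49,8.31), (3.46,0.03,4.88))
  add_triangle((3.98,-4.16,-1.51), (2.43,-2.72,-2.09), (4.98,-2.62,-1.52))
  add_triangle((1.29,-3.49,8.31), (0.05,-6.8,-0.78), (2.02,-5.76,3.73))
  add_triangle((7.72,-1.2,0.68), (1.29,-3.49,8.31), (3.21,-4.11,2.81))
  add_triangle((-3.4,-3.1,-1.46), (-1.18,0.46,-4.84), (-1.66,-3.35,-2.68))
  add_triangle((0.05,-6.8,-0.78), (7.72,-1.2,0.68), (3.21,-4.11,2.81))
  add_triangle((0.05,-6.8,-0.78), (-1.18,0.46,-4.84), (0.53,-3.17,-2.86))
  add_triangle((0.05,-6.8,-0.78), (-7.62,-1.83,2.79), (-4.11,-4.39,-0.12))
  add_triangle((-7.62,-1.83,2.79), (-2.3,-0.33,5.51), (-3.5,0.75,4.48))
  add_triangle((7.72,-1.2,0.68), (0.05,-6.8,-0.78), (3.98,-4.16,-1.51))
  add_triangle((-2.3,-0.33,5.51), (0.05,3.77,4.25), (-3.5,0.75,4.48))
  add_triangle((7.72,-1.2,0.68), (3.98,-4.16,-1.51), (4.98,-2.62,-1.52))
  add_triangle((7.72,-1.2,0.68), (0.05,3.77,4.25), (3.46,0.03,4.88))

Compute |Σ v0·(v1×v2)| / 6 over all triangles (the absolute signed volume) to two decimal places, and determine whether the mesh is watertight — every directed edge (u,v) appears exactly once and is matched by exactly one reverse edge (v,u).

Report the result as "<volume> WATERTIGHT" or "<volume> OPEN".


498.88 WATERTIGHT

Per-triangle v0·(v1×v2)/6:
  t1: +14.0232
  t2: +7.9371
  t3: +6.9778
  t4: +4.5410
  t5: +6.2801
  t6: +79.6538
  t7: +22.6002
  t8: +5.5830
  t9: +5.1373
  t10: +10.2628
  t11: +29.1913
  t12: +8.3991
  t13: +7.6026
  t14: +10.5914
  t15: +5.2719
  t16: -0.4306
  t17: +7.3577
  t18: +6.6434
  t19: +5.7974
  t20: +9.8113
  t21: +11.9116
  t22: +17.8426
  t23: +15.0932
  t24: +6.7969
  t25: +8.4682
  t26: +12.2958
  t27: +6.6726
  t28: +22.5475
  t29: +1.9589
  t30: +13.2312
  t31: +27.3855
  t32: +6.2216
  t33: +25.7310
  t34: +6.1386
  t35: +10.7651
  t36: +8.5258
  t37: +12.6860
  t38: +7.7298
  t39: +4.5057
  t40: +19.1372
Σ = +498.8769 → |volume| = 498.88

Directed edges: 120 total, each appears once with its reverse present → watertight.


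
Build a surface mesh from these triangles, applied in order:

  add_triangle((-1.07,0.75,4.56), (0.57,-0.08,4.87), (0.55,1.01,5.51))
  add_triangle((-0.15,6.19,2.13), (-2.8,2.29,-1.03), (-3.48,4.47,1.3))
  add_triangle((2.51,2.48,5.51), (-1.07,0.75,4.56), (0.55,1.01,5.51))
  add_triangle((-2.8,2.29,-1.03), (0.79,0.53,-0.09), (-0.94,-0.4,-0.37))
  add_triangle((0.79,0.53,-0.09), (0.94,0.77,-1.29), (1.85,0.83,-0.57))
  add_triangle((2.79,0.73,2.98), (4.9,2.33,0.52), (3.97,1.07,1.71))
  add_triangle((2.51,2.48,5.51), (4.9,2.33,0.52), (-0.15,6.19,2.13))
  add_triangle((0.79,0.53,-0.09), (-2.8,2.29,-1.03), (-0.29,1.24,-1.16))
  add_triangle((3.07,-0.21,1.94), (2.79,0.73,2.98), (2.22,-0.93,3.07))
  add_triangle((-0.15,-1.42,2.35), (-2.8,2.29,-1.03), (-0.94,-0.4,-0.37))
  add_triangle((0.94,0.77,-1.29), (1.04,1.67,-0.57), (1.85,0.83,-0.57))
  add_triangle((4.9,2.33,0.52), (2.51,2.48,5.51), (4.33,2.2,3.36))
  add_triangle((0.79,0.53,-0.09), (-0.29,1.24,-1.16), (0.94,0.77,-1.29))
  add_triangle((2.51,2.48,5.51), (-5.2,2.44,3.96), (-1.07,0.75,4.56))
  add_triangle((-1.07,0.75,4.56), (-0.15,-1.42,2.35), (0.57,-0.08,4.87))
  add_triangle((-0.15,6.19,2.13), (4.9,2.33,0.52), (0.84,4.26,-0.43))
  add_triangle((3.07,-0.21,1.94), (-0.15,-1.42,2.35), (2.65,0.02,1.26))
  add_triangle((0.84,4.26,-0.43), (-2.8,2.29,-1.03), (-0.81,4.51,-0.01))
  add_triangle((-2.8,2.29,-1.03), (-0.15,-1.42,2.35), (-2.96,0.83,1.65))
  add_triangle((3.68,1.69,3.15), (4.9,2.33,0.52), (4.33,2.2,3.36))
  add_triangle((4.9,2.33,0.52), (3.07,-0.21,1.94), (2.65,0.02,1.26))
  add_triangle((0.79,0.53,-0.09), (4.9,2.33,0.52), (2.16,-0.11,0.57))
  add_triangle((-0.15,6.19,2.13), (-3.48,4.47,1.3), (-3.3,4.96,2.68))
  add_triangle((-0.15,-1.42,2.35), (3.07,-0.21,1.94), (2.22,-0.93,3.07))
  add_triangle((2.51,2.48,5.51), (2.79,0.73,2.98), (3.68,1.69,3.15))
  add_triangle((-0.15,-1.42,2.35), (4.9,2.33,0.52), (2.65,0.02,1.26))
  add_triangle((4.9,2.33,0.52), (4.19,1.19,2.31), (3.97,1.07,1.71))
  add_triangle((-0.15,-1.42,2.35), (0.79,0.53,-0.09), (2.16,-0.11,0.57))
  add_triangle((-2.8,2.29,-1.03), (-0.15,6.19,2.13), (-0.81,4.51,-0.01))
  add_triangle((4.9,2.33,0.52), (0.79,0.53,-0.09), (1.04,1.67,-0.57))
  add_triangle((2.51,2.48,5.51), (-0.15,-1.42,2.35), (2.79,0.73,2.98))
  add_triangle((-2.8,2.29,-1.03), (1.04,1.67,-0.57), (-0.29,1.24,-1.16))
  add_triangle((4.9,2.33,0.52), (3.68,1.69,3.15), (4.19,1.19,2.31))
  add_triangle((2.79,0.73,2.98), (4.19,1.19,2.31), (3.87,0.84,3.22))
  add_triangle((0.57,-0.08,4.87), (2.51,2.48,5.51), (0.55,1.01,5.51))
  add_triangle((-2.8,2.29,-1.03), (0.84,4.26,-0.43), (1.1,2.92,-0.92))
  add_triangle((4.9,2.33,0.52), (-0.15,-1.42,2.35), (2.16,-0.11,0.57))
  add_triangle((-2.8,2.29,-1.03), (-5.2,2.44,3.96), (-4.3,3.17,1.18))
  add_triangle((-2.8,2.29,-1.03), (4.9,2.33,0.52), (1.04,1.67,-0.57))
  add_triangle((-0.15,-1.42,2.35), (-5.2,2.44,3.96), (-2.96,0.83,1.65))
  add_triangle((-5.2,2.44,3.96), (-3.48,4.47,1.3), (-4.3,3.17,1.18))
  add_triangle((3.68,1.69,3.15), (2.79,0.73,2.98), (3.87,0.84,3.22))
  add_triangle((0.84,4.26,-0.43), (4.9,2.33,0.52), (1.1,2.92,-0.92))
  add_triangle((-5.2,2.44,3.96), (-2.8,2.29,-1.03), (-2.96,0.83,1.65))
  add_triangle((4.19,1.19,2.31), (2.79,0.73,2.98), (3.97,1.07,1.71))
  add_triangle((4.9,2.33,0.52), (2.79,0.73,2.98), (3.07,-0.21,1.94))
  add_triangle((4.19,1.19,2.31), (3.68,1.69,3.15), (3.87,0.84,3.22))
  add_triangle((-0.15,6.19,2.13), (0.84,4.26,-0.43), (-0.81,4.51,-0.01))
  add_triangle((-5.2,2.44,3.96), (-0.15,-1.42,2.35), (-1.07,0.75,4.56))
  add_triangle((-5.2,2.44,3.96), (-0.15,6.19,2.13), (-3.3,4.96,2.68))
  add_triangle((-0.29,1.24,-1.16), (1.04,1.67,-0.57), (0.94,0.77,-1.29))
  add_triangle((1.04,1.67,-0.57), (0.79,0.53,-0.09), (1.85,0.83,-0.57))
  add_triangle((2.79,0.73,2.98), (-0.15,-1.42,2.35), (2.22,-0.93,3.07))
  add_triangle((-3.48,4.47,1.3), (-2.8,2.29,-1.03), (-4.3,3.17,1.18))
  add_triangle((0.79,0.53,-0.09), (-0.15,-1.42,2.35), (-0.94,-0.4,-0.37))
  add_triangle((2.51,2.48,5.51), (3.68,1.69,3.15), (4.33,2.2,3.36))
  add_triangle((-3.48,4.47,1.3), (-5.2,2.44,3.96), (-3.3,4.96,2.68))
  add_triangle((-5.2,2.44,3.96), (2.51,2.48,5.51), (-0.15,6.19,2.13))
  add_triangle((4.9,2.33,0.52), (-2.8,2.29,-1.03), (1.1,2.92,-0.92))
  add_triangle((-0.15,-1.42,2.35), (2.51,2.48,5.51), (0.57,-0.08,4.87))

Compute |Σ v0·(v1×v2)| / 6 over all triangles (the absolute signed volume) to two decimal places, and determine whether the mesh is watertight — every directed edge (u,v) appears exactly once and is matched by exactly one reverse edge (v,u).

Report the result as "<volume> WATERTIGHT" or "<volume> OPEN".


153.70 WATERTIGHT

Per-triangle v0·(v1×v2)/6:
  t1: +1.3690
  t2: +5.6495
  t3: +1.9044
  t4: +0.2209
  t5: -0.0706
  t6: -1.1645
  t7: +24.5583
  t8: -0.4000
  t9: +1.2700
  t10: +1.3293
  t11: +0.3444
  t12: +2.4433
  t13: -0.2015
  t14: +10.2778
  t15: +2.0827
  t16: +9.4202
  t17: +0.0516
  t18: +1.9917
  t19: +0.1861
  t20: +0.4597
  t21: +0.3000
  t22: +0.1185
  t23: +4.1666
  t24: +0.2466
  t25: +1.6184
  t26: -1.3180
  t27: +0.4013
  t28: -0.3371
  t29: +3.1082
  t30: +0.0811
  t31: +3.9446
  t32: +0.7932
  t33: +1.7170
  t34: -0.2136
  t35: +1.8640
  t36: +1.7408
  t37: +1.8217
  t38: +1.3860
  t39: +1.3087
  t40: +1.8634
  t41: +3.8019
  t42: +0.3715
  t43: +2.2524
  t44: +2.0429
  t45: +0.0788
  t46: +2.8734
  t47: +0.6921
  t48: +2.8904
  t49: +5.3179
  t50: +5.0747
  t51: +0.3981
  t52: +0.0704
  t53: +1.3149
  t54: +2.5104
  t55: +0.0120
  t56: +0.7180
  t57: +4.4024
  t58: +32.9708
  t59: -1.6316
  t60: +1.2044
Σ = +153.6998 → |volume| = 153.70

Directed edges: 180 total, each appears once with its reverse present → watertight.


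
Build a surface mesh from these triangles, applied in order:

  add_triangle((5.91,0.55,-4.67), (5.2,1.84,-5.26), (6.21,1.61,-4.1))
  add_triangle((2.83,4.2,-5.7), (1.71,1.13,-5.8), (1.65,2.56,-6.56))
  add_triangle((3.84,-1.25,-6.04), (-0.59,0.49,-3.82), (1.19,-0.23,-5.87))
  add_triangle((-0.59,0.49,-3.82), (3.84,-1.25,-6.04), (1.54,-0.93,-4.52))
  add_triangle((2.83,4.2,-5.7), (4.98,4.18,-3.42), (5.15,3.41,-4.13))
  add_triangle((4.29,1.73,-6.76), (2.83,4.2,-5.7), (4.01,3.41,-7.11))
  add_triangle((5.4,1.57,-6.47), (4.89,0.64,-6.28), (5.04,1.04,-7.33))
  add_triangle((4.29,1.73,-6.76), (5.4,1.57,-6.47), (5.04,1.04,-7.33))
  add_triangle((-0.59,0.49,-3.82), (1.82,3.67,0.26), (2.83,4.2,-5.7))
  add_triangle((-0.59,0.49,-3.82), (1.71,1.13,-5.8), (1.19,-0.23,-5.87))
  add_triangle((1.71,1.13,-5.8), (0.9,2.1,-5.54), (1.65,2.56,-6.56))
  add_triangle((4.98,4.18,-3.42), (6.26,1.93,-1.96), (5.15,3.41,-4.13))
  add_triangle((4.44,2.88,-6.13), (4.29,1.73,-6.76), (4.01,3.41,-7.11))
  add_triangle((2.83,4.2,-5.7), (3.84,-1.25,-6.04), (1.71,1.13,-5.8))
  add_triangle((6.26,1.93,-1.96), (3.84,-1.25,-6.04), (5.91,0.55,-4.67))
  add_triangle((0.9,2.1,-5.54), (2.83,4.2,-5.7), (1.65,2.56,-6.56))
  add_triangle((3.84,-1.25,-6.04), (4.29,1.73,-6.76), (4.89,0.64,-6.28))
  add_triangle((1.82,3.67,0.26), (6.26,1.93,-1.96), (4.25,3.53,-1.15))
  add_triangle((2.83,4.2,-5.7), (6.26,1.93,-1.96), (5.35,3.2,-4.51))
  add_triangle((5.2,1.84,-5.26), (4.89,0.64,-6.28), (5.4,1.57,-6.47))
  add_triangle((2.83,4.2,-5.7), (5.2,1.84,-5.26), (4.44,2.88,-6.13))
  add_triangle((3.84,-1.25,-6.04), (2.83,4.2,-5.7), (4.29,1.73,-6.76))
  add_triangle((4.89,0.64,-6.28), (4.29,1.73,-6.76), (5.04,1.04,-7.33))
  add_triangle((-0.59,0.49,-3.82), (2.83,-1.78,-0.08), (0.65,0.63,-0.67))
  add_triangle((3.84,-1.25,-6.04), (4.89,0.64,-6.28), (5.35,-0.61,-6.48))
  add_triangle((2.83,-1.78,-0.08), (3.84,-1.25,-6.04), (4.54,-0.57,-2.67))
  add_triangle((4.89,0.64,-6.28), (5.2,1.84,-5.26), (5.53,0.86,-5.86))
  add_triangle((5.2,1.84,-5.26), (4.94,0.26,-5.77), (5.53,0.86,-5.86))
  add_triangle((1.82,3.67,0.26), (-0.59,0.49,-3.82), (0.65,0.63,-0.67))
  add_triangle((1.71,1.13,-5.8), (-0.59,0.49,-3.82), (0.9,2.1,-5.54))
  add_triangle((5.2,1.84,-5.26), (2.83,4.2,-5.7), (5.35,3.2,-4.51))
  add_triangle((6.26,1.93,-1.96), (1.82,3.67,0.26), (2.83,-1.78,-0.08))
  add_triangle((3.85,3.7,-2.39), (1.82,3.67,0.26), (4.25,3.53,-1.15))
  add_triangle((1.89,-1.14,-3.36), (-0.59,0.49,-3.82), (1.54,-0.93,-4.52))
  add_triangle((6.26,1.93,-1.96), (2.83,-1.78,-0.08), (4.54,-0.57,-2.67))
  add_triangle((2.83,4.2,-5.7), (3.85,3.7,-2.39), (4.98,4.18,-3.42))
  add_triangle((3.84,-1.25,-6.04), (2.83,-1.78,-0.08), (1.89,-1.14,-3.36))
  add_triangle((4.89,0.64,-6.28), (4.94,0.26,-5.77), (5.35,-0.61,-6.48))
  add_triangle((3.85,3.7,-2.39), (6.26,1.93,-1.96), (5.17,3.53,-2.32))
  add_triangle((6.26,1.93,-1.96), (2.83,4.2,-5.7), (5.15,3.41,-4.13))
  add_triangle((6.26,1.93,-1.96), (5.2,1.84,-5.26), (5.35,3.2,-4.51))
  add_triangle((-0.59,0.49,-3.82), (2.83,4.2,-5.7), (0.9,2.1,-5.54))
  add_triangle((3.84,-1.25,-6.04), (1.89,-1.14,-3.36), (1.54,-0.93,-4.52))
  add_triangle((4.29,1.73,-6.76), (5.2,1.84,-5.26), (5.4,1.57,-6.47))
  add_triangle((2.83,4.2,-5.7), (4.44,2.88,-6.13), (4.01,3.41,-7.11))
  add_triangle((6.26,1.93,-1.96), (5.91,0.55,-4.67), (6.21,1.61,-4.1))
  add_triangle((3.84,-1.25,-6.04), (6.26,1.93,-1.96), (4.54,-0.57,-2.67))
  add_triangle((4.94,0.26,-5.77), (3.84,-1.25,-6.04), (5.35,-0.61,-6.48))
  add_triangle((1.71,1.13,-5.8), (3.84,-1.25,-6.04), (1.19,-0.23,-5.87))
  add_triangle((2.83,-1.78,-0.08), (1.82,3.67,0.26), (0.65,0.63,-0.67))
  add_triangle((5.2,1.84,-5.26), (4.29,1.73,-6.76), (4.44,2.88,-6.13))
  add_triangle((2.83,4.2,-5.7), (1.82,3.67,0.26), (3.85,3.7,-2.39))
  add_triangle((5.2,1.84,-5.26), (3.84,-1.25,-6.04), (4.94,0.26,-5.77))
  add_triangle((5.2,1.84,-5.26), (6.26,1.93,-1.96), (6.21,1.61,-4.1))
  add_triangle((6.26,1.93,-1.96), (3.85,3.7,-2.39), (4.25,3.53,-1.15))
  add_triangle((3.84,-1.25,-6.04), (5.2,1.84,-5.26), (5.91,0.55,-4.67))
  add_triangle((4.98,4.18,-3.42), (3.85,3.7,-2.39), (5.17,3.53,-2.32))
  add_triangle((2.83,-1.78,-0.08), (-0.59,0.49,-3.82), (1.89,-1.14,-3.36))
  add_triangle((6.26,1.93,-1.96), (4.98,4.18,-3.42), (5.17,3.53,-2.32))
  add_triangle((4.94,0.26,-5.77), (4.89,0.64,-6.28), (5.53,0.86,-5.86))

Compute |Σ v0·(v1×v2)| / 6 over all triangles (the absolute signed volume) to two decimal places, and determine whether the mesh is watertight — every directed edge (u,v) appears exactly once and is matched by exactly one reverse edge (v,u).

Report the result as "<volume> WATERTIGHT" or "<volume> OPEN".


Per-triangle v0·(v1×v2)/6:
  t1: +2.2482
  t2: +2.2728
  t3: -0.2842
  t4: +1.7027
  t5: +3.7441
  t6: -0.1400
  t7: +0.7473
  t8: +1.1811
  t9: +4.8175
  t10: +2.1460
  t11: +0.6285
  t12: +3.4088
  t13: +1.7270
  t14: +8.8465
  t15: +0.7393
  t16: +0.9713
  t17: +2.8419
  t18: +1.3358
  t19: +2.0542
  t20: +0.5584
  t21: +1.3242
  t22: +2.4585
  t23: -0.4288
  t24: -1.8434
  t25: +1.7418
  t26: +4.9973
  t27: +1.0161
  t28: -0.3915
  t29: -1.1601
  t30: +1.8735
  t31: +5.7135
  t32: +4.9111
  t33: +2.3289
  t34: -0.0770
  t35: +5.1118
  t36: +1.8453
  t37: +1.6809
  t38: +0.4901
  t39: -0.5541
  t40: +0.4121
  t41: +5.1751
  t42: +0.5953
  t43: +0.5983
  t44: +0.9000
  t45: +1.6801
  t46: +1.9650
  t47: +6.7713
  t48: -0.8650
  t49: +4.0026
  t50: -1.6324
  t51: +2.4447
  t52: +6.1804
  t53: -1.0323
  t54: +1.6867
  t55: +3.2170
  t56: +5.8372
  t57: +0.6491
  t58: -0.0972
  t59: +1.8237
  t60: +0.4550
Σ = +113.3519 → |volume| = 113.35

Directed edges: 180 total, each appears once with its reverse present → watertight.

113.35 WATERTIGHT


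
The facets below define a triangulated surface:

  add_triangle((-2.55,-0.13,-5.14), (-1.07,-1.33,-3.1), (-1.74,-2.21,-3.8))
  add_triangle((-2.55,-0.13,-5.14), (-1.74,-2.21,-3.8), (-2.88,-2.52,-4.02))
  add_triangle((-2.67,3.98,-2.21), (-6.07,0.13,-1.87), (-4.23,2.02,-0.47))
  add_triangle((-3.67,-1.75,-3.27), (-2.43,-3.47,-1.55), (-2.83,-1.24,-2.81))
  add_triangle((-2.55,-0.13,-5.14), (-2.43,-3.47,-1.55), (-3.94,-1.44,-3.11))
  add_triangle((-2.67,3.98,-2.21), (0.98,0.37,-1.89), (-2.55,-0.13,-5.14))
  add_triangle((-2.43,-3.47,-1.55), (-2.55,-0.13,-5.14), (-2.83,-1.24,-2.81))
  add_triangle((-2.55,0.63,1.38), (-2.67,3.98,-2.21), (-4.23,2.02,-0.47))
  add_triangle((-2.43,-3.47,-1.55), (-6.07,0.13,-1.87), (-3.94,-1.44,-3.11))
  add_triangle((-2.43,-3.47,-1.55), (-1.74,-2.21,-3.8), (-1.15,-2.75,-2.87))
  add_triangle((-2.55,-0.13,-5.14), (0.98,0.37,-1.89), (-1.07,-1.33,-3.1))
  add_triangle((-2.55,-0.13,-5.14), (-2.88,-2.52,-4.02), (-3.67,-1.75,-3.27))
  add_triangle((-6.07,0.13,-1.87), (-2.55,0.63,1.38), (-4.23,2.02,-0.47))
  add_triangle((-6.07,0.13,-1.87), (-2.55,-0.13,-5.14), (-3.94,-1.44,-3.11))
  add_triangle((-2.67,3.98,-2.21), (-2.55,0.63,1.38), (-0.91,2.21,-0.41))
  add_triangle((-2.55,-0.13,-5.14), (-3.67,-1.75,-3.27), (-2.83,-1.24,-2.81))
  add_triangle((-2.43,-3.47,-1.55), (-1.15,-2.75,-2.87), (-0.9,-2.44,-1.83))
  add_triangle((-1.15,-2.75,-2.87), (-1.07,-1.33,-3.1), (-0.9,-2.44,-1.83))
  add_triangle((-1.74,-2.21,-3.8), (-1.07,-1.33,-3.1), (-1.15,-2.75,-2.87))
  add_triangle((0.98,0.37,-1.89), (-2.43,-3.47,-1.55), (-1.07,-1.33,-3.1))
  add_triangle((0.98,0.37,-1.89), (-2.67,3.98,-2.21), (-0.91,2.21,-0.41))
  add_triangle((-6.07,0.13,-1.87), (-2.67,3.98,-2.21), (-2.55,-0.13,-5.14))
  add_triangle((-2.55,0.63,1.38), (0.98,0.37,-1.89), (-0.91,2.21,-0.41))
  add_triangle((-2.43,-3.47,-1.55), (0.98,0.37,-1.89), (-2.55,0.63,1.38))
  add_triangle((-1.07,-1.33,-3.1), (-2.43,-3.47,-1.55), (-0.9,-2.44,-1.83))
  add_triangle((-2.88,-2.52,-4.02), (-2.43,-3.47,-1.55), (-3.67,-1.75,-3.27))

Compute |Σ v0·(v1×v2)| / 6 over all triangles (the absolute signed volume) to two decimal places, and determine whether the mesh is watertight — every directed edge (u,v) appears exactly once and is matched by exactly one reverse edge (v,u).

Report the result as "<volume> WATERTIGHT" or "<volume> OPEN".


Per-triangle v0·(v1×v2)/6:
  t1: +0.6917
  t2: +1.9046
  t3: +6.0146
  t4: -0.3666
  t5: +5.1081
  t6: +7.1933
  t7: -2.5570
  t8: +2.3792
  t9: +5.5205
  t10: +1.4447
  t11: +2.2236
  t12: +2.9773
  t13: +3.7421
  t14: +6.3611
  t15: +1.8102
  t16: +0.0004
  t17: +0.4357
  t18: -0.0743
  t19: +0.2884
  t20: +1.2095
  t21: +1.3056
  t22: +17.5400
  t23: -0.9124
  t24: -3.0974
  t25: -1.2313
  t26: +2.4869
Σ = +62.3984 → |volume| = 62.40

Directed edges: 78 total; 6 unmatched, e.g. (-1.74,-2.21,-3.8)→(-2.88,-2.52,-4.02) → open.

62.40 OPEN
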